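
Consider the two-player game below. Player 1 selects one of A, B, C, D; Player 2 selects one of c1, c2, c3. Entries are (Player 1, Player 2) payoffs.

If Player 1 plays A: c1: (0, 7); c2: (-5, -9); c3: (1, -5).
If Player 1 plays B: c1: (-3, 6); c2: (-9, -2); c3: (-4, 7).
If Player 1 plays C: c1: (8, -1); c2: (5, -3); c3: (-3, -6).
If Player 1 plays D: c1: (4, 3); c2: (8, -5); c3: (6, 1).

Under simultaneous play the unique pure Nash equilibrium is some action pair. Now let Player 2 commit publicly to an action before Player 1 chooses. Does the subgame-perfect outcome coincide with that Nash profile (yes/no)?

Solve by backward induction (Player 2 leads).
- c1: Player 1 compares 0, -3, 8, 4 and picks C; Player 2 would get -1.
- c2: Player 1 compares -5, -9, 5, 8 and picks D; Player 2 would get -5.
- c3: Player 1 compares 1, -4, -3, 6 and picks D; Player 2 would get 1.
Among -1, -5, 1, the best is 1 at c3. Subgame-perfect outcome: (D, c3) with payoffs (6, 1).
Under simultaneous play:
Player 1's best replies: c1→C; c2→D; c3→D.
Player 2's best replies: A→c1; B→c3; C→c1; D→c1.
Only (C, c1) has each player best-responding; Nash payoffs (8, -1).
Sequential outcome (D, c3) differs from the Nash profile (C, c1).

no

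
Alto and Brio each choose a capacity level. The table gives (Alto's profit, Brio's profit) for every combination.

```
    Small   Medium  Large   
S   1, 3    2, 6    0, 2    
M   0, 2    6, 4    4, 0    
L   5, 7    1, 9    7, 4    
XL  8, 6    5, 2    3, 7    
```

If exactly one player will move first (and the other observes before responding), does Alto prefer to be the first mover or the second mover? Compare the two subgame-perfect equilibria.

If Alto leads: Brio's best replies are S→Medium, M→Medium, L→Medium, XL→Large; Alto's induced payoffs 2, 6, 1, 3; outcome (M, Medium), payoffs (6, 4).
If Brio leads: Alto's best replies are Small→XL, Medium→M, Large→L; Brio's induced payoffs 6, 4, 4; outcome (XL, Small), payoffs (8, 6).
Alto gets 6 moving first and 8 moving second, so Alto prefers to move second.

second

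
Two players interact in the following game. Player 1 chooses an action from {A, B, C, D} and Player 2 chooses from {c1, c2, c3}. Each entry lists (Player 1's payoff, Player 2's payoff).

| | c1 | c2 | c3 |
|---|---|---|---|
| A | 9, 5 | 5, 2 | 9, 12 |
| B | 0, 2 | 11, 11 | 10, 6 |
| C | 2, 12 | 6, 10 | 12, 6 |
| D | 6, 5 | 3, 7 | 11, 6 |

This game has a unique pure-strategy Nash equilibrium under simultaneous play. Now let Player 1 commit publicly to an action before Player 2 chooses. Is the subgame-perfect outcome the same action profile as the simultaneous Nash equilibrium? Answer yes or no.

Player 2 best-responds to each possible Player 1 move:
- A → Player 2 plays c3 (best of 5, 2, 12); Player 1 gets 9.
- B → Player 2 plays c2 (best of 2, 11, 6); Player 1 gets 11.
- C → Player 2 plays c1 (best of 12, 10, 6); Player 1 gets 2.
- D → Player 2 plays c2 (best of 5, 7, 6); Player 1 gets 3.
Among 9, 11, 2, 3, the best is 11 at B. Subgame-perfect outcome: (B, c2) with payoffs (11, 11).
Under simultaneous play:
Player 1's best replies: c1→A; c2→B; c3→C.
Player 2's best replies: A→c3; B→c2; C→c1; D→c2.
The unique mutual best reply is (B, c2), giving (11, 11).
Sequential outcome (B, c2) coincides with the Nash profile (B, c2).

yes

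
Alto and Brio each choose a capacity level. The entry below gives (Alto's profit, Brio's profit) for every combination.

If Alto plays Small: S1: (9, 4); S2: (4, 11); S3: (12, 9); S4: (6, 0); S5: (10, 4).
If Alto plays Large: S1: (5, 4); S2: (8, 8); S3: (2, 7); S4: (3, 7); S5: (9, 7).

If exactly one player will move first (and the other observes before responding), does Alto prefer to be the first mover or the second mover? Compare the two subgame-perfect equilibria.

If Alto leads: Brio's best replies are Small→S2, Large→S2; Alto's induced payoffs 4, 8; outcome (Large, S2), payoffs (8, 8).
If Brio leads: Alto's best replies are S1→Small, S2→Large, S3→Small, S4→Small, S5→Small; Brio's induced payoffs 4, 8, 9, 0, 4; outcome (Small, S3), payoffs (12, 9).
Alto gets 8 moving first and 12 moving second, so Alto prefers to move second.

second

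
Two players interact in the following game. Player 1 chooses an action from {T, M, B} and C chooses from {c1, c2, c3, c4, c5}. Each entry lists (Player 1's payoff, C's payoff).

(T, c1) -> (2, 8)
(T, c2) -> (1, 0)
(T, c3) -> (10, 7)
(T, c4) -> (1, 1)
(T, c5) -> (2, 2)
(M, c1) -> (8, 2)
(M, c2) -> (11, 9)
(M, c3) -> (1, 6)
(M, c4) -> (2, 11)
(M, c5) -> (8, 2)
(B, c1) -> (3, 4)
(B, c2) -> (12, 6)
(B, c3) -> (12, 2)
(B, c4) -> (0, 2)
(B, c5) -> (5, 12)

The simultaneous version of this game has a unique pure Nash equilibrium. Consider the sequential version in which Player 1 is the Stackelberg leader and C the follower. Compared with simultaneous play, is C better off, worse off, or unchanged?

better off

Work backward from C's decision.
- T: BR = c1, leader payoff 2.
- M: BR = c4, leader payoff 2.
- B: BR = c5, leader payoff 5.
Maximizing over 2, 2, 5, Player 1 chooses B. Subgame-perfect outcome: (B, c5) with payoffs (5, 12).
Under simultaneous play:
Player 1's best replies: c1→M; c2→B; c3→B; c4→M; c5→M.
C's best replies: T→c1; M→c4; B→c5.
Only (M, c4) has each player best-responding; Nash payoffs (2, 11).
C earns 12 sequentially versus 11 at the Nash outcome: better off.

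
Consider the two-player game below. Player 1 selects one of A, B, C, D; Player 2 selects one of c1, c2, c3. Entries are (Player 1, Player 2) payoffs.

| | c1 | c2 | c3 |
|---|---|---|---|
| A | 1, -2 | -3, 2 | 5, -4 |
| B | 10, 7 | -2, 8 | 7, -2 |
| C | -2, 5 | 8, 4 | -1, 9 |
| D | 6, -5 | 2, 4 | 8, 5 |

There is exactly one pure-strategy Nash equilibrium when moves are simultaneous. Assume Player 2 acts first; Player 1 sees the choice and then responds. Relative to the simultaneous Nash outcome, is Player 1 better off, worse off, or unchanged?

better off

Solve by backward induction (Player 2 leads).
- c1 → Player 1 plays B (best of 1, 10, -2, 6); Player 2 gets 7.
- c2 → Player 1 plays C (best of -3, -2, 8, 2); Player 2 gets 4.
- c3 → Player 1 plays D (best of 5, 7, -1, 8); Player 2 gets 5.
Player 2's induced payoffs are 7, 4, 5, so Player 2 commits to c1. Subgame-perfect outcome: (B, c1) with payoffs (10, 7).
Under simultaneous play:
Player 1's best replies: c1→B; c2→C; c3→D.
Player 2's best replies: A→c2; B→c2; C→c3; D→c3.
The unique mutual best reply is (D, c3), giving (8, 5).
Player 1 earns 10 sequentially versus 8 at the Nash outcome: better off.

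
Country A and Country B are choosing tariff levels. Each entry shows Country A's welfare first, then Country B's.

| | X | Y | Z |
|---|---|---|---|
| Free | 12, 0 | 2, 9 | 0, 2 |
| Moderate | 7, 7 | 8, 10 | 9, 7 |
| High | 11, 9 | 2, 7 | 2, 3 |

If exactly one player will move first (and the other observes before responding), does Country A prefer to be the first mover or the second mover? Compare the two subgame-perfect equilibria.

If Country A leads: Country B's best replies are Free→Y, Moderate→Y, High→X; Country A's induced payoffs 2, 8, 11; outcome (High, X), payoffs (11, 9).
If Country B leads: Country A's best replies are X→Free, Y→Moderate, Z→Moderate; Country B's induced payoffs 0, 10, 7; outcome (Moderate, Y), payoffs (8, 10).
Country A gets 11 moving first and 8 moving second, so Country A prefers to move first.

first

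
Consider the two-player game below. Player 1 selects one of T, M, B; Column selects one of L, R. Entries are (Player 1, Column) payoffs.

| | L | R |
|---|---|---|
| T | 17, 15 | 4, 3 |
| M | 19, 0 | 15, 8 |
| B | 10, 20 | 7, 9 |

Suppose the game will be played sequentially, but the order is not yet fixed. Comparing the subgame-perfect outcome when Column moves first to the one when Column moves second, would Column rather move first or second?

If Player 1 leads: Column's best replies are T→L, M→R, B→L; Player 1's induced payoffs 17, 15, 10; outcome (T, L), payoffs (17, 15).
If Column leads: Player 1's best replies are L→M, R→M; Column's induced payoffs 0, 8; outcome (M, R), payoffs (15, 8).
Column gets 8 moving first and 15 moving second, so Column prefers to move second.

second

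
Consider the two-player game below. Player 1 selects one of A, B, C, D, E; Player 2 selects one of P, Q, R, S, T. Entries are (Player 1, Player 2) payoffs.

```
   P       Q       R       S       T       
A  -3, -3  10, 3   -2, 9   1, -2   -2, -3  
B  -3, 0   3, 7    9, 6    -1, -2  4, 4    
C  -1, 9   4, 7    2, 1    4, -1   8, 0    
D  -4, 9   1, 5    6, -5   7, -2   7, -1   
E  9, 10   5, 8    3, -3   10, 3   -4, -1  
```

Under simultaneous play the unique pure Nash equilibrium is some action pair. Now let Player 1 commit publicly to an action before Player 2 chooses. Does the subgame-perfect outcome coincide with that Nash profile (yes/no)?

yes

Player 2 best-responds to each possible Player 1 move:
- A: Player 2 compares -3, 3, 9, -2, -3 and picks R; Player 1 would get -2.
- B: Player 2 compares 0, 7, 6, -2, 4 and picks Q; Player 1 would get 3.
- C: Player 2 compares 9, 7, 1, -1, 0 and picks P; Player 1 would get -1.
- D: Player 2 compares 9, 5, -5, -2, -1 and picks P; Player 1 would get -4.
- E: Player 2 compares 10, 8, -3, 3, -1 and picks P; Player 1 would get 9.
Among -2, 3, -1, -4, 9, the best is 9 at E. Subgame-perfect outcome: (E, P) with payoffs (9, 10).
For the simultaneous game, intersect best replies.
Player 1's best replies: P→E; Q→A; R→B; S→E; T→C.
Player 2's best replies: A→R; B→Q; C→P; D→P; E→P.
Only (E, P) has each player best-responding; Nash payoffs (9, 10).
Sequential outcome (E, P) coincides with the Nash profile (E, P).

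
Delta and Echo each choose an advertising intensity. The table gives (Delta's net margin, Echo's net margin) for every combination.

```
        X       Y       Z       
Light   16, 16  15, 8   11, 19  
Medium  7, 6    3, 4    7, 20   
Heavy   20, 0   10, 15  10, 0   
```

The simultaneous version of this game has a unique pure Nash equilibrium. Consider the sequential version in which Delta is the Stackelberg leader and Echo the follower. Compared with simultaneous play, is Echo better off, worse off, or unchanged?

Solve by backward induction (Delta leads).
- Light: BR = Z, leader payoff 11.
- Medium: BR = Z, leader payoff 7.
- Heavy: BR = Y, leader payoff 10.
Among 11, 7, 10, the best is 11 at Light. Subgame-perfect outcome: (Light, Z) with payoffs (11, 19).
For the simultaneous game, intersect best replies.
Delta's best replies: X→Heavy; Y→Light; Z→Light.
Echo's best replies: Light→Z; Medium→Z; Heavy→Y.
The unique mutual best reply is (Light, Z), giving (11, 19).
Echo earns 19 sequentially versus 19 at the Nash outcome: unchanged.

unchanged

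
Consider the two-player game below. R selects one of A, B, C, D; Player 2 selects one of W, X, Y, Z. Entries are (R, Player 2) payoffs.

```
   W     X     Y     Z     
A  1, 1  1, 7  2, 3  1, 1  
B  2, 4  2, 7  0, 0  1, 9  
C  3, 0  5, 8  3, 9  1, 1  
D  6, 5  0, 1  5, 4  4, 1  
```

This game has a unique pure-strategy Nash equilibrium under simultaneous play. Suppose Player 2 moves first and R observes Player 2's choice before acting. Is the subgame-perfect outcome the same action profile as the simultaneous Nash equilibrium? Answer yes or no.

Backward induction with Player 2 moving first.
- W: BR = D, leader payoff 5.
- X: BR = C, leader payoff 8.
- Y: BR = D, leader payoff 4.
- Z: BR = D, leader payoff 1.
Player 2's induced payoffs are 5, 8, 4, 1, so Player 2 commits to X. Subgame-perfect outcome: (C, X) with payoffs (5, 8).
Now find the simultaneous Nash equilibrium.
R's best replies: W→D; X→C; Y→D; Z→D.
Player 2's best replies: A→X; B→Z; C→Y; D→W.
The unique mutual best reply is (D, W), giving (6, 5).
Sequential outcome (C, X) differs from the Nash profile (D, W).

no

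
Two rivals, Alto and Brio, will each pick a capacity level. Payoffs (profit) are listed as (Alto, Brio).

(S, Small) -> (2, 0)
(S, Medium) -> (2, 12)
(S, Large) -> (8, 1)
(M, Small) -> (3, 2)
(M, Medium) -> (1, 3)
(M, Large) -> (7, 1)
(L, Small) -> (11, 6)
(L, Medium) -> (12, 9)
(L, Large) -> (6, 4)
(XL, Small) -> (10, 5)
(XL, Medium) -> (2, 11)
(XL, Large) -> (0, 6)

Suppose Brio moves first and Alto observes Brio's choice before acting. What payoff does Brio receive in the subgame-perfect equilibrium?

9

Backward induction with Brio moving first.
- Small: Alto compares 2, 3, 11, 10 and picks L; Brio would get 6.
- Medium: Alto compares 2, 1, 12, 2 and picks L; Brio would get 9.
- Large: Alto compares 8, 7, 6, 0 and picks S; Brio would get 1.
Among 6, 9, 1, the best is 9 at Medium. Subgame-perfect outcome: (L, Medium) with payoffs (12, 9).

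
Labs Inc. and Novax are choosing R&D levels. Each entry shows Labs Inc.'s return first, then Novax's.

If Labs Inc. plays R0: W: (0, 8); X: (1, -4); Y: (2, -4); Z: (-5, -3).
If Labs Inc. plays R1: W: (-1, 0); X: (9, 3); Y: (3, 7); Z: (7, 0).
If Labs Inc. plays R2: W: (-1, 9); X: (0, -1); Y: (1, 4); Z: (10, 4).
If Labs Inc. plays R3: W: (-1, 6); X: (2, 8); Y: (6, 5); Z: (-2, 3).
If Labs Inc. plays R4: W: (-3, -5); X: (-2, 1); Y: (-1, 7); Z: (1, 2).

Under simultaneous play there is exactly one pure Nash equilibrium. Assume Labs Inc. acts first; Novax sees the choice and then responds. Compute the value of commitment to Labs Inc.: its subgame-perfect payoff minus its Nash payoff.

Work backward from Novax's decision.
- R0: BR = W, leader payoff 0.
- R1: BR = Y, leader payoff 3.
- R2: BR = W, leader payoff -1.
- R3: BR = X, leader payoff 2.
- R4: BR = Y, leader payoff -1.
Labs Inc.'s induced payoffs are 0, 3, -1, 2, -1, so Labs Inc. commits to R1. Subgame-perfect outcome: (R1, Y) with payoffs (3, 7).
Under simultaneous play:
Labs Inc.'s best replies: W→R0; X→R1; Y→R3; Z→R2.
Novax's best replies: R0→W; R1→Y; R2→W; R3→X; R4→Y.
The unique mutual best reply is (R0, W), giving (0, 8).
Labs Inc.'s commitment gain: 3 − 0 = 3.

3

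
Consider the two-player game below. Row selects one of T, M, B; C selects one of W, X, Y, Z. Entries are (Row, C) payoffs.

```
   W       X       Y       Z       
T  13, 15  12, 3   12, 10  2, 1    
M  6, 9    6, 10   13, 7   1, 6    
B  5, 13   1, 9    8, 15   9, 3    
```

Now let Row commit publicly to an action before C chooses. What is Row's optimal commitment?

Backward induction with Row moving first.
- T: C compares 15, 3, 10, 1 and picks W; Row would get 13.
- M: C compares 9, 10, 7, 6 and picks X; Row would get 6.
- B: C compares 13, 9, 15, 3 and picks Y; Row would get 8.
Row's induced payoffs are 13, 6, 8, so Row commits to T. Subgame-perfect outcome: (T, W) with payoffs (13, 15).

T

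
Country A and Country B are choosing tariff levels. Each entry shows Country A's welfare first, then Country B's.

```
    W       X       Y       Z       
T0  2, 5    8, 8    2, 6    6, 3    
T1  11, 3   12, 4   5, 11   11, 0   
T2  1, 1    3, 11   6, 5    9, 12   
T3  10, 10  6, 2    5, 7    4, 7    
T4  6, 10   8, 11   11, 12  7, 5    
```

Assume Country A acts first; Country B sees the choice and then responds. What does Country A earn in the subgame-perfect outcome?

11

Solve by backward induction (Country A leads).
- T0: BR = X, leader payoff 8.
- T1: BR = Y, leader payoff 5.
- T2: BR = Z, leader payoff 9.
- T3: BR = W, leader payoff 10.
- T4: BR = Y, leader payoff 11.
Country A's induced payoffs are 8, 5, 9, 10, 11, so Country A commits to T4. Subgame-perfect outcome: (T4, Y) with payoffs (11, 12).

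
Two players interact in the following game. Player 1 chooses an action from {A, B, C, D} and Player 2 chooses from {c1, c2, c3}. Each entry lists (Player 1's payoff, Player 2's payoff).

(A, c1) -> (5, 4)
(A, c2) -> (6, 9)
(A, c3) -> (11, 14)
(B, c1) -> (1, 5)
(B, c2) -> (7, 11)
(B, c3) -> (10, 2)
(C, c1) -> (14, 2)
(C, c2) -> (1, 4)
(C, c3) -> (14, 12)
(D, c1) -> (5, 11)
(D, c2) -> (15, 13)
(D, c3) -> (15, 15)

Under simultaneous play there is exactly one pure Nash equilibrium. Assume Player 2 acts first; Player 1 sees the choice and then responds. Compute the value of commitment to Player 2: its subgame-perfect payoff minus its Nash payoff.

0

Backward induction with Player 2 moving first.
- c1: BR = C, leader payoff 2.
- c2: BR = D, leader payoff 13.
- c3: BR = D, leader payoff 15.
Maximizing over 2, 13, 15, Player 2 chooses c3. Subgame-perfect outcome: (D, c3) with payoffs (15, 15).
Now find the simultaneous Nash equilibrium.
Player 1's best replies: c1→C; c2→D; c3→D.
Player 2's best replies: A→c3; B→c2; C→c3; D→c3.
Only (D, c3) has each player best-responding; Nash payoffs (15, 15).
Player 2's commitment gain: 15 − 15 = 0.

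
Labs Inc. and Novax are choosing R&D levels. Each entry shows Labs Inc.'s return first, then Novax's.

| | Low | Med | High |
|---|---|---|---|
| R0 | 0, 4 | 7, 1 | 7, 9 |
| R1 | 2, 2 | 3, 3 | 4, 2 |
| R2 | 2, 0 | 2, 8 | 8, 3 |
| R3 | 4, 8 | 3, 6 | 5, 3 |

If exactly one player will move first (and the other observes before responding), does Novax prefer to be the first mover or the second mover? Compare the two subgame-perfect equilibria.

second

If Labs Inc. leads: Novax's best replies are R0→High, R1→Med, R2→Med, R3→Low; Labs Inc.'s induced payoffs 7, 3, 2, 4; outcome (R0, High), payoffs (7, 9).
If Novax leads: Labs Inc.'s best replies are Low→R3, Med→R0, High→R2; Novax's induced payoffs 8, 1, 3; outcome (R3, Low), payoffs (4, 8).
Novax gets 8 moving first and 9 moving second, so Novax prefers to move second.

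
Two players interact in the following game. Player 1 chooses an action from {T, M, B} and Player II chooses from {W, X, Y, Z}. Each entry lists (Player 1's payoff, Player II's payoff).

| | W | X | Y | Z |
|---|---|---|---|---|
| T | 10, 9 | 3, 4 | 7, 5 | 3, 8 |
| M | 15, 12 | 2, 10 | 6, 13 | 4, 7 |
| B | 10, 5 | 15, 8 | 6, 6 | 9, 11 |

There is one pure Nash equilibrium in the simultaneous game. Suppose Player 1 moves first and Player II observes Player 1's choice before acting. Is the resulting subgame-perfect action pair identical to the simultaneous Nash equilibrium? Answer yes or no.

no

Backward induction with Player 1 moving first.
- T → Player II plays W (best of 9, 4, 5, 8); Player 1 gets 10.
- M → Player II plays Y (best of 12, 10, 13, 7); Player 1 gets 6.
- B → Player II plays Z (best of 5, 8, 6, 11); Player 1 gets 9.
Among 10, 6, 9, the best is 10 at T. Subgame-perfect outcome: (T, W) with payoffs (10, 9).
For the simultaneous game, intersect best replies.
Player 1's best replies: W→M; X→B; Y→T; Z→B.
Player II's best replies: T→W; M→Y; B→Z.
Only (B, Z) has each player best-responding; Nash payoffs (9, 11).
Sequential outcome (T, W) differs from the Nash profile (B, Z).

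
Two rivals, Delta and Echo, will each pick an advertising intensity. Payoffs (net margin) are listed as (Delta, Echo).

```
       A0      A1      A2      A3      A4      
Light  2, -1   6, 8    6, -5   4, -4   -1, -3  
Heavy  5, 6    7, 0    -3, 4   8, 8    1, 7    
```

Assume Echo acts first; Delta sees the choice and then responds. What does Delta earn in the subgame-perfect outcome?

Backward induction with Echo moving first.
- A0: Delta compares 2, 5 and picks Heavy; Echo would get 6.
- A1: Delta compares 6, 7 and picks Heavy; Echo would get 0.
- A2: Delta compares 6, -3 and picks Light; Echo would get -5.
- A3: Delta compares 4, 8 and picks Heavy; Echo would get 8.
- A4: Delta compares -1, 1 and picks Heavy; Echo would get 7.
Maximizing over 6, 0, -5, 8, 7, Echo chooses A3. Subgame-perfect outcome: (Heavy, A3) with payoffs (8, 8).

8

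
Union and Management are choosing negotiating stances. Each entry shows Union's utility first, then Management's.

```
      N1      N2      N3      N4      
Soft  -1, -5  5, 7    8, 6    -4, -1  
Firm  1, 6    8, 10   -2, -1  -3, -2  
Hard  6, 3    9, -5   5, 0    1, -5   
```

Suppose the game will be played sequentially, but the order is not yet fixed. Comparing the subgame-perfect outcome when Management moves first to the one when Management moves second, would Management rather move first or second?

If Union leads: Management's best replies are Soft→N2, Firm→N2, Hard→N1; Union's induced payoffs 5, 8, 6; outcome (Firm, N2), payoffs (8, 10).
If Management leads: Union's best replies are N1→Hard, N2→Hard, N3→Soft, N4→Hard; Management's induced payoffs 3, -5, 6, -5; outcome (Soft, N3), payoffs (8, 6).
Management gets 6 moving first and 10 moving second, so Management prefers to move second.

second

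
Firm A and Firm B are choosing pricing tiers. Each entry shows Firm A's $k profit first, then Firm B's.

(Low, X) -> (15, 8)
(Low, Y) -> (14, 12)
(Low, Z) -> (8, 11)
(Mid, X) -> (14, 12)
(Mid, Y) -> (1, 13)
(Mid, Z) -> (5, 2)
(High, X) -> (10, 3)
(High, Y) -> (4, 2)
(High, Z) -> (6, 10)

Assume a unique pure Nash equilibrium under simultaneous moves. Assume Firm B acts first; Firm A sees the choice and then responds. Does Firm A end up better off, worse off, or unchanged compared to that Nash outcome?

Work backward from Firm A's decision.
- X → Firm A plays Low (best of 15, 14, 10); Firm B gets 8.
- Y → Firm A plays Low (best of 14, 1, 4); Firm B gets 12.
- Z → Firm A plays Low (best of 8, 5, 6); Firm B gets 11.
Firm B's induced payoffs are 8, 12, 11, so Firm B commits to Y. Subgame-perfect outcome: (Low, Y) with payoffs (14, 12).
Now find the simultaneous Nash equilibrium.
Firm A's best replies: X→Low; Y→Low; Z→Low.
Firm B's best replies: Low→Y; Mid→Y; High→Z.
Only (Low, Y) has each player best-responding; Nash payoffs (14, 12).
Firm A earns 14 sequentially versus 14 at the Nash outcome: unchanged.

unchanged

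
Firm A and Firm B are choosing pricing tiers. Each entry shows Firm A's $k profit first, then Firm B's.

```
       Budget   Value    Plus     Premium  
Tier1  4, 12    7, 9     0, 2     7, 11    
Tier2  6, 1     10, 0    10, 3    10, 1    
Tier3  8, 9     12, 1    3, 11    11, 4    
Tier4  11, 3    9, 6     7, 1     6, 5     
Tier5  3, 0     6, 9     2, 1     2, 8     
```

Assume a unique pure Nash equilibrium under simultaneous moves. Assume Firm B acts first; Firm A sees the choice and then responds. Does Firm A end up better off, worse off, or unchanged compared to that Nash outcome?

Firm A best-responds to each possible Firm B move:
- Budget: BR = Tier4, leader payoff 3.
- Value: BR = Tier3, leader payoff 1.
- Plus: BR = Tier2, leader payoff 3.
- Premium: BR = Tier3, leader payoff 4.
Maximizing over 3, 1, 3, 4, Firm B chooses Premium. Subgame-perfect outcome: (Tier3, Premium) with payoffs (11, 4).
Under simultaneous play:
Firm A's best replies: Budget→Tier4; Value→Tier3; Plus→Tier2; Premium→Tier3.
Firm B's best replies: Tier1→Budget; Tier2→Plus; Tier3→Plus; Tier4→Value; Tier5→Value.
Only (Tier2, Plus) has each player best-responding; Nash payoffs (10, 3).
Firm A earns 11 sequentially versus 10 at the Nash outcome: better off.

better off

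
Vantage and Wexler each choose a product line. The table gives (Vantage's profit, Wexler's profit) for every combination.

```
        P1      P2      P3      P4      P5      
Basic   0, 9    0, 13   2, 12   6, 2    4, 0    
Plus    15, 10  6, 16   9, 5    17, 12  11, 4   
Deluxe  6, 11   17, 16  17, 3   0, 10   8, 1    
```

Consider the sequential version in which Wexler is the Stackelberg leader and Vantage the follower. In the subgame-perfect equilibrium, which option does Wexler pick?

Work backward from Vantage's decision.
- P1: BR = Plus, leader payoff 10.
- P2: BR = Deluxe, leader payoff 16.
- P3: BR = Deluxe, leader payoff 3.
- P4: BR = Plus, leader payoff 12.
- P5: BR = Plus, leader payoff 4.
Wexler's induced payoffs are 10, 16, 3, 12, 4, so Wexler commits to P2. Subgame-perfect outcome: (Deluxe, P2) with payoffs (17, 16).

P2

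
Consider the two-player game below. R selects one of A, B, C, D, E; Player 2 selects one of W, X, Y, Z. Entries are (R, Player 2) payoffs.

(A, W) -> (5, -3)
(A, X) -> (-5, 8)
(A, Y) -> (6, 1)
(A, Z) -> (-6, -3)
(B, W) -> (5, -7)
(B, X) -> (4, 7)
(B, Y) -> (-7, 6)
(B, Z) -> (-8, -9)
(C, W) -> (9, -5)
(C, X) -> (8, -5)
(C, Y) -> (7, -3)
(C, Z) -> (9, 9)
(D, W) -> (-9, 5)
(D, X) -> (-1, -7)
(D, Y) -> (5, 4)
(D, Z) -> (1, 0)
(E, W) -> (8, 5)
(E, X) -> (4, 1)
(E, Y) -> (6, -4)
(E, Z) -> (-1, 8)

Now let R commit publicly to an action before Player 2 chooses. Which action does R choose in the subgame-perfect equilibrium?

C

Work backward from Player 2's decision.
- A: Player 2 compares -3, 8, 1, -3 and picks X; R would get -5.
- B: Player 2 compares -7, 7, 6, -9 and picks X; R would get 4.
- C: Player 2 compares -5, -5, -3, 9 and picks Z; R would get 9.
- D: Player 2 compares 5, -7, 4, 0 and picks W; R would get -9.
- E: Player 2 compares 5, 1, -4, 8 and picks Z; R would get -1.
R's induced payoffs are -5, 4, 9, -9, -1, so R commits to C. Subgame-perfect outcome: (C, Z) with payoffs (9, 9).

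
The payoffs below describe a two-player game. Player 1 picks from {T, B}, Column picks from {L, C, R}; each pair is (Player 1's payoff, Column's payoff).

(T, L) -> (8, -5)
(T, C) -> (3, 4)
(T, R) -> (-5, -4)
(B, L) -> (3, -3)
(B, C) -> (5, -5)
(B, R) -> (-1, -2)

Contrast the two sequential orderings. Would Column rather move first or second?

If Player 1 leads: Column's best replies are T→C, B→R; Player 1's induced payoffs 3, -1; outcome (T, C), payoffs (3, 4).
If Column leads: Player 1's best replies are L→T, C→B, R→B; Column's induced payoffs -5, -5, -2; outcome (B, R), payoffs (-1, -2).
Column gets -2 moving first and 4 moving second, so Column prefers to move second.

second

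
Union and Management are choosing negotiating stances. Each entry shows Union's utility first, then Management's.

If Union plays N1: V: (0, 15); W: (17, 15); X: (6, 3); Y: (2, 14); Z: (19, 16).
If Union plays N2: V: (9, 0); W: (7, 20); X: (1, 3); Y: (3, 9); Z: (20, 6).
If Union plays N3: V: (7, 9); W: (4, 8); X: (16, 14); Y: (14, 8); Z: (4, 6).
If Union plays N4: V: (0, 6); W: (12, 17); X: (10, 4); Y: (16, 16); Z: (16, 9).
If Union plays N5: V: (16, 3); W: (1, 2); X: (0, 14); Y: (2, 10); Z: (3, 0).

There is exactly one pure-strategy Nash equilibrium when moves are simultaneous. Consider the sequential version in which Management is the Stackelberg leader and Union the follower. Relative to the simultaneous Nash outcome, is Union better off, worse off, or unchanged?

Backward induction with Management moving first.
- V: Union compares 0, 9, 7, 0, 16 and picks N5; Management would get 3.
- W: Union compares 17, 7, 4, 12, 1 and picks N1; Management would get 15.
- X: Union compares 6, 1, 16, 10, 0 and picks N3; Management would get 14.
- Y: Union compares 2, 3, 14, 16, 2 and picks N4; Management would get 16.
- Z: Union compares 19, 20, 4, 16, 3 and picks N2; Management would get 6.
Maximizing over 3, 15, 14, 16, 6, Management chooses Y. Subgame-perfect outcome: (N4, Y) with payoffs (16, 16).
Now find the simultaneous Nash equilibrium.
Union's best replies: V→N5; W→N1; X→N3; Y→N4; Z→N2.
Management's best replies: N1→Z; N2→W; N3→X; N4→W; N5→X.
The unique mutual best reply is (N3, X), giving (16, 14).
Union earns 16 sequentially versus 16 at the Nash outcome: unchanged.

unchanged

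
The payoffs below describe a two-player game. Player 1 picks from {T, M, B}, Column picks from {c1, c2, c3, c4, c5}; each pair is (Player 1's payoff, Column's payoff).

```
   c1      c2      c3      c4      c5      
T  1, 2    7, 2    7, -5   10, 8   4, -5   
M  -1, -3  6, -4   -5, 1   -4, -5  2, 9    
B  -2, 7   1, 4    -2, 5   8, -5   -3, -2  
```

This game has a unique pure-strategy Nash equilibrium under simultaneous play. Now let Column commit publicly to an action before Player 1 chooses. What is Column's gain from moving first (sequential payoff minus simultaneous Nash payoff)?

Solve by backward induction (Column leads).
- c1: BR = T, leader payoff 2.
- c2: BR = T, leader payoff 2.
- c3: BR = T, leader payoff -5.
- c4: BR = T, leader payoff 8.
- c5: BR = T, leader payoff -5.
Among 2, 2, -5, 8, -5, the best is 8 at c4. Subgame-perfect outcome: (T, c4) with payoffs (10, 8).
Under simultaneous play:
Player 1's best replies: c1→T; c2→T; c3→T; c4→T; c5→T.
Column's best replies: T→c4; M→c5; B→c1.
Only (T, c4) has each player best-responding; Nash payoffs (10, 8).
Column's commitment gain: 8 − 8 = 0.

0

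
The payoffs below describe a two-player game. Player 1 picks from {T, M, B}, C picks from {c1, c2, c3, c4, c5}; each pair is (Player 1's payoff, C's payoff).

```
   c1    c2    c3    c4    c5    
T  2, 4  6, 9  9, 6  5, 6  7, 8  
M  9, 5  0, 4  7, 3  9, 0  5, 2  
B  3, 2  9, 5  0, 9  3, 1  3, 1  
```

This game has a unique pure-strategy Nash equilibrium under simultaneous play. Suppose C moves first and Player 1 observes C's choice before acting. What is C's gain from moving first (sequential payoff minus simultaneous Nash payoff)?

3

Solve by backward induction (C leads).
- c1: Player 1 compares 2, 9, 3 and picks M; C would get 5.
- c2: Player 1 compares 6, 0, 9 and picks B; C would get 5.
- c3: Player 1 compares 9, 7, 0 and picks T; C would get 6.
- c4: Player 1 compares 5, 9, 3 and picks M; C would get 0.
- c5: Player 1 compares 7, 5, 3 and picks T; C would get 8.
Among 5, 5, 6, 0, 8, the best is 8 at c5. Subgame-perfect outcome: (T, c5) with payoffs (7, 8).
Now find the simultaneous Nash equilibrium.
Player 1's best replies: c1→M; c2→B; c3→T; c4→M; c5→T.
C's best replies: T→c2; M→c1; B→c3.
The unique mutual best reply is (M, c1), giving (9, 5).
C's commitment gain: 8 − 5 = 3.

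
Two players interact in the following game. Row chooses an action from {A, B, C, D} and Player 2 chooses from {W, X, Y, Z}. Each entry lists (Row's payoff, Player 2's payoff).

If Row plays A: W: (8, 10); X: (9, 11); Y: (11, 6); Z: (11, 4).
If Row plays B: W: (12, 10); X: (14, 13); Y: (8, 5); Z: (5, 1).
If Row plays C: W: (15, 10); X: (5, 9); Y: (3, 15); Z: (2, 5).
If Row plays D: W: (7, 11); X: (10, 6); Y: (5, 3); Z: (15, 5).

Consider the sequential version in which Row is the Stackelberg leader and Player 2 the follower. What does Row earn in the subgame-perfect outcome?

14

Solve by backward induction (Row leads).
- A → Player 2 plays X (best of 10, 11, 6, 4); Row gets 9.
- B → Player 2 plays X (best of 10, 13, 5, 1); Row gets 14.
- C → Player 2 plays Y (best of 10, 9, 15, 5); Row gets 3.
- D → Player 2 plays W (best of 11, 6, 3, 5); Row gets 7.
Maximizing over 9, 14, 3, 7, Row chooses B. Subgame-perfect outcome: (B, X) with payoffs (14, 13).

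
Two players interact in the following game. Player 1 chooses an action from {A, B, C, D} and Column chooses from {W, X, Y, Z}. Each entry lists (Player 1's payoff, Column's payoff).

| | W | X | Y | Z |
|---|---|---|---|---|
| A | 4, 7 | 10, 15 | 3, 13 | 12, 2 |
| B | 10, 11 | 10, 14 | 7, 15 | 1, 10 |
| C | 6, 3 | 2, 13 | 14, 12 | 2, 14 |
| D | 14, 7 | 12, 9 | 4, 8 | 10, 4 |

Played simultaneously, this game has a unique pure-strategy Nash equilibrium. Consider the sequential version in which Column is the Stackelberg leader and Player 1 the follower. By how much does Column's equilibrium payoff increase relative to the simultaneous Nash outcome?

Solve by backward induction (Column leads).
- W: BR = D, leader payoff 7.
- X: BR = D, leader payoff 9.
- Y: BR = C, leader payoff 12.
- Z: BR = A, leader payoff 2.
Column's induced payoffs are 7, 9, 12, 2, so Column commits to Y. Subgame-perfect outcome: (C, Y) with payoffs (14, 12).
For the simultaneous game, intersect best replies.
Player 1's best replies: W→D; X→D; Y→C; Z→A.
Column's best replies: A→X; B→Y; C→Z; D→X.
Only (D, X) has each player best-responding; Nash payoffs (12, 9).
Column's commitment gain: 12 − 9 = 3.

3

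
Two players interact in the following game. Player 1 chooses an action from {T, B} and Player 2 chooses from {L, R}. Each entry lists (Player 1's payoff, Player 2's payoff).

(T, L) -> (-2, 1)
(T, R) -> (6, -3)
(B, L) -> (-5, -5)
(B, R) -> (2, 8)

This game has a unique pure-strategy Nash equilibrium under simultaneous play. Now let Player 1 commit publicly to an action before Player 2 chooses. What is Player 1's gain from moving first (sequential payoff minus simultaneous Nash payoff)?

4

Work backward from Player 2's decision.
- T: Player 2 compares 1, -3 and picks L; Player 1 would get -2.
- B: Player 2 compares -5, 8 and picks R; Player 1 would get 2.
Player 1's induced payoffs are -2, 2, so Player 1 commits to B. Subgame-perfect outcome: (B, R) with payoffs (2, 8).
Under simultaneous play:
Player 1's best replies: L→T; R→T.
Player 2's best replies: T→L; B→R.
The unique mutual best reply is (T, L), giving (-2, 1).
Player 1's commitment gain: 2 − -2 = 4.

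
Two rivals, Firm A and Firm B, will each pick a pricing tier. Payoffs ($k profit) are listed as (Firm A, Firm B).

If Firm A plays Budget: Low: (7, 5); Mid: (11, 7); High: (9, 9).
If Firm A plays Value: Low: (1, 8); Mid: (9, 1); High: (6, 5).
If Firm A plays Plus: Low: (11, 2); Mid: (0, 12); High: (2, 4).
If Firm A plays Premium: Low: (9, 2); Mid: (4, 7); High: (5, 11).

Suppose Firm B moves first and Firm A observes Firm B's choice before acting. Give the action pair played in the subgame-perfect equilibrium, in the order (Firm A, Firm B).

Backward induction with Firm B moving first.
- Low → Firm A plays Plus (best of 7, 1, 11, 9); Firm B gets 2.
- Mid → Firm A plays Budget (best of 11, 9, 0, 4); Firm B gets 7.
- High → Firm A plays Budget (best of 9, 6, 2, 5); Firm B gets 9.
Maximizing over 2, 7, 9, Firm B chooses High. Subgame-perfect outcome: (Budget, High) with payoffs (9, 9).

(Budget, High)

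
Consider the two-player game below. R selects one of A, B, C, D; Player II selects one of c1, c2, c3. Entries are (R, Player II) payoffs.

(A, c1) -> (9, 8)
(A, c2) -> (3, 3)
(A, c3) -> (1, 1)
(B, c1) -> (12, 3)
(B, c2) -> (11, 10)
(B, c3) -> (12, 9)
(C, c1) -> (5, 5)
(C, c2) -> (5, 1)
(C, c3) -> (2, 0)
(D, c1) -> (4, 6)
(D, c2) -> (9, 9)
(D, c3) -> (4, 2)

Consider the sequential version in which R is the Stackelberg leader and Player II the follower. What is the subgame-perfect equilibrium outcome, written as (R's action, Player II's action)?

(B, c2)

Work backward from Player II's decision.
- A: BR = c1, leader payoff 9.
- B: BR = c2, leader payoff 11.
- C: BR = c1, leader payoff 5.
- D: BR = c2, leader payoff 9.
Among 9, 11, 5, 9, the best is 11 at B. Subgame-perfect outcome: (B, c2) with payoffs (11, 10).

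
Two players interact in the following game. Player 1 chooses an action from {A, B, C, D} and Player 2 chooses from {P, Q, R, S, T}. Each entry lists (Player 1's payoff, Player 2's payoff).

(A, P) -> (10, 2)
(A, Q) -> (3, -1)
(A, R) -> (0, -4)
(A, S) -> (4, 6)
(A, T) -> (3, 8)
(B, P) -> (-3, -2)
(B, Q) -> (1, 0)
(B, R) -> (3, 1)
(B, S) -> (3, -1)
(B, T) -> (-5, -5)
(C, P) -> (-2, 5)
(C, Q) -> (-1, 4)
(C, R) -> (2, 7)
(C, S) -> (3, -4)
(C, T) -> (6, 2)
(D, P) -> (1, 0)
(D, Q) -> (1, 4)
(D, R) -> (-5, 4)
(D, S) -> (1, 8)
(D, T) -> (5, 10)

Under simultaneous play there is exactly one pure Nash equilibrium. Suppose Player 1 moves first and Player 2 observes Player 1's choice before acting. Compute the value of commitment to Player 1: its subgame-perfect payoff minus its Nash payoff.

2

Solve by backward induction (Player 1 leads).
- A → Player 2 plays T (best of 2, -1, -4, 6, 8); Player 1 gets 3.
- B → Player 2 plays R (best of -2, 0, 1, -1, -5); Player 1 gets 3.
- C → Player 2 plays R (best of 5, 4, 7, -4, 2); Player 1 gets 2.
- D → Player 2 plays T (best of 0, 4, 4, 8, 10); Player 1 gets 5.
Maximizing over 3, 3, 2, 5, Player 1 chooses D. Subgame-perfect outcome: (D, T) with payoffs (5, 10).
Under simultaneous play:
Player 1's best replies: P→A; Q→A; R→B; S→A; T→C.
Player 2's best replies: A→T; B→R; C→R; D→T.
Only (B, R) has each player best-responding; Nash payoffs (3, 1).
Player 1's commitment gain: 5 − 3 = 2.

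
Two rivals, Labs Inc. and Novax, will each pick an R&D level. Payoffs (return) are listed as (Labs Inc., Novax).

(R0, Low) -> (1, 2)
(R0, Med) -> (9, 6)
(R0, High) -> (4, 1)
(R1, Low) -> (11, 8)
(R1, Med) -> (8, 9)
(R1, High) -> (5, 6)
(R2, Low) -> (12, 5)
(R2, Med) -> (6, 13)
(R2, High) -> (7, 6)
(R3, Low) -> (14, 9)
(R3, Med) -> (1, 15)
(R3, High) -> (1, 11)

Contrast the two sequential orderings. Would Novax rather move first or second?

If Labs Inc. leads: Novax's best replies are R0→Med, R1→Med, R2→Med, R3→Med; Labs Inc.'s induced payoffs 9, 8, 6, 1; outcome (R0, Med), payoffs (9, 6).
If Novax leads: Labs Inc.'s best replies are Low→R3, Med→R0, High→R2; Novax's induced payoffs 9, 6, 6; outcome (R3, Low), payoffs (14, 9).
Novax gets 9 moving first and 6 moving second, so Novax prefers to move first.

first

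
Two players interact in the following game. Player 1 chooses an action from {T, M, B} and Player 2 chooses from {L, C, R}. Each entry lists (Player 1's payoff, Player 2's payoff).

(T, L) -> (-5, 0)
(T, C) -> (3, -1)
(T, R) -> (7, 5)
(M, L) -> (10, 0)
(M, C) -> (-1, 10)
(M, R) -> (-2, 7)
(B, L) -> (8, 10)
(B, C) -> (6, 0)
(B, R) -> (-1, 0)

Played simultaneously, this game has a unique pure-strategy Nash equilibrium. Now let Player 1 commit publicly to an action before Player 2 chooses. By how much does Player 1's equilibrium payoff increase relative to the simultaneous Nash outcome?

1

Work backward from Player 2's decision.
- T → Player 2 plays R (best of 0, -1, 5); Player 1 gets 7.
- M → Player 2 plays C (best of 0, 10, 7); Player 1 gets -1.
- B → Player 2 plays L (best of 10, 0, 0); Player 1 gets 8.
Player 1's induced payoffs are 7, -1, 8, so Player 1 commits to B. Subgame-perfect outcome: (B, L) with payoffs (8, 10).
Under simultaneous play:
Player 1's best replies: L→M; C→B; R→T.
Player 2's best replies: T→R; M→C; B→L.
Only (T, R) has each player best-responding; Nash payoffs (7, 5).
Player 1's commitment gain: 8 − 7 = 1.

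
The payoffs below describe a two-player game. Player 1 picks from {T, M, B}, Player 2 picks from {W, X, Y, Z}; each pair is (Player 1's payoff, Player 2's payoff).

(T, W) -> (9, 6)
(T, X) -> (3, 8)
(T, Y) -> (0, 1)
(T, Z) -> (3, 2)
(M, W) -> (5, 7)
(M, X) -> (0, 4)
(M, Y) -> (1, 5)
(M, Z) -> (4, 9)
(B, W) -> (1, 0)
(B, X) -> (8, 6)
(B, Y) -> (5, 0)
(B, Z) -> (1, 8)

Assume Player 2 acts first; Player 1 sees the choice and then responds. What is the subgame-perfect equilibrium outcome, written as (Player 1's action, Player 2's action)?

(M, Z)

Work backward from Player 1's decision.
- W: Player 1 compares 9, 5, 1 and picks T; Player 2 would get 6.
- X: Player 1 compares 3, 0, 8 and picks B; Player 2 would get 6.
- Y: Player 1 compares 0, 1, 5 and picks B; Player 2 would get 0.
- Z: Player 1 compares 3, 4, 1 and picks M; Player 2 would get 9.
Player 2's induced payoffs are 6, 6, 0, 9, so Player 2 commits to Z. Subgame-perfect outcome: (M, Z) with payoffs (4, 9).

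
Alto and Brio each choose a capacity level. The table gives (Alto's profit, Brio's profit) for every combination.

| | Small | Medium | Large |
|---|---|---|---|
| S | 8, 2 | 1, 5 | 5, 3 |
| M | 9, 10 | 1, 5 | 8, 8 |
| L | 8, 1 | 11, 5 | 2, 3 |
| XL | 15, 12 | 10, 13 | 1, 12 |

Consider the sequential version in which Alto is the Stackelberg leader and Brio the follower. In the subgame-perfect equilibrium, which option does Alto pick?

L

Solve by backward induction (Alto leads).
- S: BR = Medium, leader payoff 1.
- M: BR = Small, leader payoff 9.
- L: BR = Medium, leader payoff 11.
- XL: BR = Medium, leader payoff 10.
Alto's induced payoffs are 1, 9, 11, 10, so Alto commits to L. Subgame-perfect outcome: (L, Medium) with payoffs (11, 5).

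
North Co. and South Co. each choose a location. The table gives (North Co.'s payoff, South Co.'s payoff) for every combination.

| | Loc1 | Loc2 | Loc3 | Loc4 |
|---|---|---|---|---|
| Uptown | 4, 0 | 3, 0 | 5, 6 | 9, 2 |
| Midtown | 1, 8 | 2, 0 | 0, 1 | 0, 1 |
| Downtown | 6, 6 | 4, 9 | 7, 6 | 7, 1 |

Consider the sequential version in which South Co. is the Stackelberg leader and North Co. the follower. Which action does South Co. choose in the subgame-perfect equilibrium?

Loc2

Work backward from North Co.'s decision.
- Loc1 → North Co. plays Downtown (best of 4, 1, 6); South Co. gets 6.
- Loc2 → North Co. plays Downtown (best of 3, 2, 4); South Co. gets 9.
- Loc3 → North Co. plays Downtown (best of 5, 0, 7); South Co. gets 6.
- Loc4 → North Co. plays Uptown (best of 9, 0, 7); South Co. gets 2.
Among 6, 9, 6, 2, the best is 9 at Loc2. Subgame-perfect outcome: (Downtown, Loc2) with payoffs (4, 9).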